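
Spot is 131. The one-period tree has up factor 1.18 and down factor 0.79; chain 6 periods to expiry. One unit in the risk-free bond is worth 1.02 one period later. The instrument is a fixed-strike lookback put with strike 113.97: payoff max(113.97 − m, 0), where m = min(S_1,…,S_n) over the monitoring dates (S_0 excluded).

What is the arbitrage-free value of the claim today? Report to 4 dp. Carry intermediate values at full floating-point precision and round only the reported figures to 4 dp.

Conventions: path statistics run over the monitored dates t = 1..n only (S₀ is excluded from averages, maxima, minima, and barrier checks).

Set p* = 0.5897 (from d < R < u); the path-dependent value is the discounted p*-expectation over all price paths.
Enumerate all 2^6 = 64 price paths (U = up ×1.18, D = down ×0.79); each path with k up-moves has probability p*^k·(1−p*)^(6−k).
DDDDDD: m=31.8445, payoff=82.1255, prob=0.004768
UDDDDD: m=47.5651, payoff=66.4049, prob=0.006854
DUDDDD: m=47.5651, payoff=66.4049, prob=0.006854
UUDDDD: m=71.0467, payoff=42.9233, prob=0.009853
DDUDDD: m=47.5651, payoff=66.4049, prob=0.006854
UDUDDD: m=71.0467, payoff=42.9233, prob=0.009853
DUUDDD: m=71.0467, payoff=42.9233, prob=0.009853
UUUDDD: m=106.1203, payoff=7.8497, prob=0.014163
DDDUDD: m=47.5651, payoff=66.4049, prob=0.006854
UDDUDD: m=71.0467, payoff=42.9233, prob=0.009853
DUDUDD: m=71.0467, payoff=42.9233, prob=0.009853
UUDUDD: m=106.1203, payoff=7.8497, prob=0.014163
DDUUDD: m=71.0467, payoff=42.9233, prob=0.009853
UDUUDD: m=106.1203, payoff=7.8497, prob=0.014163
DUUUDD: m=103.4900, payoff=10.4800, prob=0.014163
UUUUDD: m=154.5800, payoff=0.0000, prob=0.020359
DDDDUD: m=47.5651, payoff=66.4049, prob=0.006854
UDDDUD: m=71.0467, payoff=42.9233, prob=0.009853
DUDDUD: m=71.0467, payoff=42.9233, prob=0.009853
UUDDUD: m=106.1203, payoff=7.8497, prob=0.014163
DDUDUD: m=71.0467, payoff=42.9233, prob=0.009853
UDUDUD: m=106.1203, payoff=7.8497, prob=0.014163
DUUDUD: m=103.4900, payoff=10.4800, prob=0.014163
UUUDUD: m=154.5800, payoff=0.0000, prob=0.020359
DDDUUD: m=64.5881, payoff=49.3819, prob=0.009853
UDDUUD: m=96.4734, payoff=17.4966, prob=0.014163
DUDUUD: m=96.4734, payoff=17.4966, prob=0.014163
UUDUUD: m=144.0995, payoff=0.0000, prob=0.020359
DDUUUD: m=81.7571, payoff=32.2129, prob=0.014163
UDUUUD: m=122.1182, payoff=0.0000, prob=0.020359
DUUUUD: m=103.4900, payoff=10.4800, prob=0.020359
UUUUUD: m=154.5800, payoff=0.0000, prob=0.029267
DDDDDU: m=40.3094, payoff=73.6606, prob=0.006854
UDDDDU: m=60.2090, payoff=53.7610, prob=0.009853
DUDDDU: m=60.2090, payoff=53.7610, prob=0.009853
UUDDDU: m=89.9325, payoff=24.0375, prob=0.014163
DDUDDU: m=60.2090, payoff=53.7610, prob=0.009853
UDUDDU: m=89.9325, payoff=24.0375, prob=0.014163
DUUDDU: m=89.9325, payoff=24.0375, prob=0.014163
UUUDDU: m=134.3295, payoff=0.0000, prob=0.020359
DDDUDU: m=60.2090, payoff=53.7610, prob=0.009853
UDDUDU: m=89.9325, payoff=24.0375, prob=0.014163
DUDUDU: m=89.9325, payoff=24.0375, prob=0.014163
UUDUDU: m=134.3295, payoff=0.0000, prob=0.020359
DDUUDU: m=81.7571, payoff=32.2129, prob=0.014163
UDUUDU: m=122.1182, payoff=0.0000, prob=0.020359
DUUUDU: m=103.4900, payoff=10.4800, prob=0.020359
UUUUDU: m=154.5800, payoff=0.0000, prob=0.029267
DDDDUU: m=51.0246, payoff=62.9454, prob=0.009853
UDDDUU: m=76.2140, payoff=37.7560, prob=0.014163
DUDDUU: m=76.2140, payoff=37.7560, prob=0.014163
UUDDUU: m=113.8386, payoff=0.1314, prob=0.020359
DDUDUU: m=76.2140, payoff=37.7560, prob=0.014163
UDUDUU: m=113.8386, payoff=0.1314, prob=0.020359
DUUDUU: m=103.4900, payoff=10.4800, prob=0.020359
UUUDUU: m=154.5800, payoff=0.0000, prob=0.029267
DDDUUU: m=64.5881, payoff=49.3819, prob=0.014163
UDDUUU: m=96.4734, payoff=17.4966, prob=0.020359
DUDUUU: m=96.4734, payoff=17.4966, prob=0.020359
UUDUUU: m=144.0995, payoff=0.0000, prob=0.029267
DDUUUU: m=81.7571, payoff=32.2129, prob=0.020359
UDUUUU: m=122.1182, payoff=0.0000, prob=0.029267
DUUUUU: m=103.4900, payoff=10.4800, prob=0.029267
UUUUUU: m=154.5800, payoff=0.0000, prob=0.042071
Price = Σ prob·payoff / R^6 = 18.790752 / 1.126162 = 16.6857

price = 16.6857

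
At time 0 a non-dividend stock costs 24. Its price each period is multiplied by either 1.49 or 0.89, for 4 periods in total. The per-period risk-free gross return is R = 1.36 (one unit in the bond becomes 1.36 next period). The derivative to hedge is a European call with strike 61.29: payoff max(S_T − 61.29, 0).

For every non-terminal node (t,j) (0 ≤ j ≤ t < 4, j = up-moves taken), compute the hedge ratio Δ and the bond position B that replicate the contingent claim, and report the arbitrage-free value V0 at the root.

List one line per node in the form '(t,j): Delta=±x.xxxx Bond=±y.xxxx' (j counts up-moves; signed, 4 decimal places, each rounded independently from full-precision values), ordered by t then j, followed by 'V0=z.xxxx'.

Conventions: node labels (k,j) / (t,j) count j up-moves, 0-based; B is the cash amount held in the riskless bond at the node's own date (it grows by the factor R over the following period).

No-arbitrage ⇒ martingale measure with p* = (R−d)/(u−d) = 0.7833.
Terminal payoffs: V(4,0)=0.0000, V(4,1)=0.0000, V(4,2)=0.0000, V(4,3)=9.3678, V(4,4)=57.0023
Node (3,0) S=16.9193: V=(p*·0.0000+(1−p*)·0.0000)/1.36=0.0000; Δ=(0.0000−0.0000)/(25.2097−15.0581)=0.0000; B=V−Δ·S=0.0000
Node (3,1) S=28.3255: V=(p*·0.0000+(1−p*)·0.0000)/1.36=0.0000; Δ=(0.0000−0.0000)/(42.2050−25.2097)=0.0000; B=V−Δ·S=0.0000
Node (3,2) S=47.4213: V=(p*·9.3678+(1−p*)·0.0000)/1.36=5.3957; Δ=(9.3678−0.0000)/(70.6578−42.2050)=0.3292; B=V−Δ·S=-10.2173
Node (3,3) S=79.3908: V=(p*·57.0023+(1−p*)·9.3678)/1.36=34.3246; Δ=(57.0023−9.3678)/(118.2923−70.6578)=1.0000; B=V−Δ·S=-45.0662
Node (2,0) S=19.0104: V=(p*·0.0000+(1−p*)·0.0000)/1.36=0.0000; Δ=(0.0000−0.0000)/(28.3255−16.9193)=0.0000; B=V−Δ·S=0.0000
Node (2,1) S=31.8264: V=(p*·5.3957+(1−p*)·0.0000)/1.36=3.1078; Δ=(5.3957−0.0000)/(47.4213−28.3255)=0.2826; B=V−Δ·S=-5.8850
Node (2,2) S=53.2824: V=(p*·34.3246+(1−p*)·5.3957)/1.36=20.6299; Δ=(34.3246−5.3957)/(79.3908−47.4213)=0.9049; B=V−Δ·S=-27.5850
Node (1,0) S=21.3600: V=(p*·3.1078+(1−p*)·0.0000)/1.36=1.7900; Δ=(3.1078−0.0000)/(31.8264−19.0104)=0.2425; B=V−Δ·S=-3.3896
Node (1,1) S=35.7600: V=(p*·20.6299+(1−p*)·3.1078)/1.36=12.3775; Δ=(20.6299−3.1078)/(53.2824−31.8264)=0.8167; B=V−Δ·S=-16.8260
Node (0,0) S=24.0000: V=(p*·12.3775+(1−p*)·1.7900)/1.36=7.4144; Δ=(12.3775−1.7900)/(35.7600−21.3600)=0.7352; B=V−Δ·S=-10.2314
As a check, the time-0 holding Δ(0,0)·S0 + B(0,0) comes to 7.4144 — exactly V0.

(0,0): Delta=0.7352 Bond=-10.2314
(1,0): Delta=0.2425 Bond=-3.3896
(1,1): Delta=0.8167 Bond=-16.8260
(2,0): Delta=0.0000 Bond=0.0000
(2,1): Delta=0.2826 Bond=-5.8850
(2,2): Delta=0.9049 Bond=-27.5850
(3,0): Delta=0.0000 Bond=0.0000
(3,1): Delta=0.0000 Bond=0.0000
(3,2): Delta=0.3292 Bond=-10.2173
(3,3): Delta=1.0000 Bond=-45.0662
V0=7.4144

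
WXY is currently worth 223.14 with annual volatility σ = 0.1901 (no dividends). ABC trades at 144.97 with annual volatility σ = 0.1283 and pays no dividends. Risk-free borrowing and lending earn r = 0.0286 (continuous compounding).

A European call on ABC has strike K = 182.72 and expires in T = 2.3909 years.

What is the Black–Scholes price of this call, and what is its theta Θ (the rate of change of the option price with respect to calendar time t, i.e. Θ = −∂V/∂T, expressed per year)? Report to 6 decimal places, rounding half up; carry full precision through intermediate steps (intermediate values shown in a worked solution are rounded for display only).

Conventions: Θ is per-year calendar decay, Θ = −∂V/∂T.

σ√T = 0.1283·√2.3909 = 0.198384
d₁ = (ln(S/K) + (r+σ²/2)T) / (σ√T) = (ln(144.97/182.72) + (0.0286+0.1283²/2)·2.3909) / 0.198384 = (-0.231428 + 0.088058) / 0.198384 = -0.722689
d₂ = d₁ − σ√T = -0.722689 − 0.198384 = -0.921073
e^{−rT} = 0.933906
N(d₁) = 0.234935,  N(d₂) = 0.178506
Call price V = S·N(d₁) − K·e^{−rT}·N(d₂) = 34.058593 − 30.460854 = 3.597739
φ(d₁) = (1/√(2π))·e^{−d₁²/2} = 0.307255
Θ = −S·φ(d₁)·σ/(2√T) − r·K·e^{−rT}·N(d₂) = −1.847960 − 0.871180 = -2.719141

price = 3.597739
Θ = -2.719141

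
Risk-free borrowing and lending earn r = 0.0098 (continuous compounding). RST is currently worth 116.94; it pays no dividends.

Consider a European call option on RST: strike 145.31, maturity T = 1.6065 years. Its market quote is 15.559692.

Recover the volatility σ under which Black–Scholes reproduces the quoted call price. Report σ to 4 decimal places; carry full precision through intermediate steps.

At σ = 0.4106 the Black–Scholes value reproduces the quote:
σ√T = 0.4106·√1.6065 = 0.520426
d₁ = (ln(S/K) + (r+σ²/2)T) / (σ√T) = (ln(116.94/145.31) + (0.0098+0.4106²/2)·1.6065) / 0.520426 = (-0.217208 + 0.151166) / 0.520426 = -0.126902
d₂ = d₁ − σ√T = -0.126902 − 0.520426 = -0.647328
e^{−rT} = 0.984380
N(d₁) = 0.449509,  N(d₂) = 0.258710
V = S·N(d₁) − K·e^{−rT}·N(d₂) = 52.565603 − 37.005911 = 15.559692 (equal to the quote); since ∂V/∂σ > 0 for all σ, the implied volatility is unique

sigma = 0.4106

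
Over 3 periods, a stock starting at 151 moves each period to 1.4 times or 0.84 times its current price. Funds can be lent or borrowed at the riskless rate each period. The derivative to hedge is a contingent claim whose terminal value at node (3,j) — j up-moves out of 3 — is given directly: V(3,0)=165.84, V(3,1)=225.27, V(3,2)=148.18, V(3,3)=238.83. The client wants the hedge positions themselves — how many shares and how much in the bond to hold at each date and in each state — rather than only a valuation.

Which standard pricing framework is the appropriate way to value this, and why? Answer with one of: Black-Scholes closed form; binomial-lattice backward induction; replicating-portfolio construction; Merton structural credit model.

Key observation: the task asks for the hedge itself — share and bond holdings at every node of the 3-period tree on spot 151 with factors 1.4/0.84 — which is exactly what the replicating-portfolio construction produces.

framework: replicating-portfolio construction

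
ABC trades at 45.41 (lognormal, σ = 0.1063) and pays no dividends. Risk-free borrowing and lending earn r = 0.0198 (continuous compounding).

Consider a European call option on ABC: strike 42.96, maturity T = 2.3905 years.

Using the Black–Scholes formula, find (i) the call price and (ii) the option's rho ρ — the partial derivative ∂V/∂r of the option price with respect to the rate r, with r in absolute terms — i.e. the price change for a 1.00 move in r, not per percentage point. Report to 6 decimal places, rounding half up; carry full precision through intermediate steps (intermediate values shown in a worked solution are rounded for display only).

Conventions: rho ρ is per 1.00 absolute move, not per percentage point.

σ√T = 0.1063·√2.3905 = 0.164353
d₁ = (ln(S/K) + (r+σ²/2)T) / (σ√T) = (ln(45.41/42.96) + (0.0198+0.1063²/2)·2.3905) / 0.164353 = (0.055463 + 0.060838) / 0.164353 = 0.707628
d₂ = d₁ − σ√T = 0.707628 − 0.164353 = 0.543275
e^{−rT} = 0.953771
N(d₁) = 0.760412,  N(d₂) = 0.706530
Call price V = S·N(d₁) − K·e^{−rT}·N(d₂) = 34.530299 − 28.949343 = 5.580957
ρ = K·T·e^{−rT}·N(d₂) = 69.203403

price = 5.580957
ρ = 69.203403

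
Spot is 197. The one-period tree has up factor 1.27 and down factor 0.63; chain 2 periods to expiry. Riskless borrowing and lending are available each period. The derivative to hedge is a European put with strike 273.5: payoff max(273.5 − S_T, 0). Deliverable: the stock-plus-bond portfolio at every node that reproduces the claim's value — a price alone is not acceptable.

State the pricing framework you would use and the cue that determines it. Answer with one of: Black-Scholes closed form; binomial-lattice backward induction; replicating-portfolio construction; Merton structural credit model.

Key observation: the task asks for the hedge itself — share and bond holdings at every node of the 2-period tree on spot 197 with factors 1.27/0.63 — which is exactly what the replicating-portfolio construction produces.

framework: replicating-portfolio construction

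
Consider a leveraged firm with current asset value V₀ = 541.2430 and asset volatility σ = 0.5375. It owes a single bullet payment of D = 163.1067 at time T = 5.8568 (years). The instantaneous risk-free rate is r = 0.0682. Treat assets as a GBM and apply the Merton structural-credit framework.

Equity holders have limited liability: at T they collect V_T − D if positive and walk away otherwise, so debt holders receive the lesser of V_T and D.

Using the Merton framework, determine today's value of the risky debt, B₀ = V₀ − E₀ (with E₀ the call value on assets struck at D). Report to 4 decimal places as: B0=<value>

B0=94.8973

Apply the equity-as-call identities (strike 163.1067, horizon 5.8568 years):
d₁ = [ln(V₀/D) + (r + σ²/2)T] / (σ√T)
   = [ln(541.2430/163.1067) + (0.0682 + 0.5·0.5375²)·5.8568] / (0.5375·√5.8568)
   = [1.199464 + 1.245467] / 1.300794 = 1.879567
d₂ = d₁ − σ√T = 1.879567 − 1.300794 = 0.578773
N(d₁) = 0.969916,  N(d₂) = 0.718629,  e^(−rT) = 0.670700
E₀ = V₀·N(d₁) − D·e^(−rT)·N(d₂)
   = 541.2430·0.969916 − 163.1067·0.670700·0.718629 = 446.345657
B₀ = V₀ − E₀ = 541.2430 − 446.345657 = 94.897343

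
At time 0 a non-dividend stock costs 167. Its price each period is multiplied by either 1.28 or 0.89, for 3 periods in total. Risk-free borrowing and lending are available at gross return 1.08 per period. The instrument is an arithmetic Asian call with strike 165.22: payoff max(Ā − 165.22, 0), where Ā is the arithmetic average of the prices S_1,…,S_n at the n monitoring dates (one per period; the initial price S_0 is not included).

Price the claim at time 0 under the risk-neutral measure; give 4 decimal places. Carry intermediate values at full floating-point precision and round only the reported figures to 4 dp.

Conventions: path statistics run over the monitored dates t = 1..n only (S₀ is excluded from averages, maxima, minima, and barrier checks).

price = 28.7806

No-arbitrage gives p* = (R−d)/(u−d) = 0.4872: enumerate every path, weight its payoff by its p*-probability, and discount by R^3.
Enumerate all 2^3 = 8 price paths (U = up ×1.28, D = down ×0.89); each path with k up-moves has probability p*^k·(1−p*)^(3−k).
DDD: Ā=132.8802, payoff=0.0000, prob=0.134864
UDD: Ā=191.1086, payoff=25.8886, prob=0.128121
DUD: Ā=169.3986, payoff=4.1786, prob=0.128121
UUD: Ā=243.6294, payoff=78.4094, prob=0.121715
DDU: Ā=150.0767, payoff=0.0000, prob=0.128121
UDU: Ā=215.8406, payoff=50.6206, prob=0.121715
DUU: Ā=194.1306, payoff=28.9106, prob=0.121715
UUU: Ā=279.1991, payoff=113.9791, prob=0.115629
Price = Σ prob·payoff / R^3 = 36.255224 / 1.259712 = 28.7806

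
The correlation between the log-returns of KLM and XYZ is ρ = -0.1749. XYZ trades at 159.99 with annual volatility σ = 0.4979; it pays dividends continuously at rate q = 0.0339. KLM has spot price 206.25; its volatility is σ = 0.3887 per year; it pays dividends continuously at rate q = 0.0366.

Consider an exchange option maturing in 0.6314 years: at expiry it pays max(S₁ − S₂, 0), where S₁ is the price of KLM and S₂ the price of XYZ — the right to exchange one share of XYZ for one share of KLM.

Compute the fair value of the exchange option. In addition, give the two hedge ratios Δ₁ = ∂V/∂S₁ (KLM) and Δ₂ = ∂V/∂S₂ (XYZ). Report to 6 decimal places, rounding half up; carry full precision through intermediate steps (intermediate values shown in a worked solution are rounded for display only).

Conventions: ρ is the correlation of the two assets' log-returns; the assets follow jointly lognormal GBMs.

σ_eff = √(σ₁² + σ₂² − 2ρσ₁σ₂) = √(0.3887² + 0.4979² − 2·-0.1749·0.3887·0.4979) = 0.683147
d₁ = (ln(S₁/S₂) + (q₂ − q₁ + σ_eff²/2)T) / (σ_eff√T) = (ln(206.25/159.99) + (0.0339 − 0.0366 + 0.233345)·0.6314) / 0.542833 = 0.736150
d₂ = d₁ − σ_eff√T = 0.736150 − 0.542833 = 0.193317
N(d₁) = 0.769180,  N(d₂) = 0.576645
V = S₁·e^{−q₁T}·N(d₁) − S₂·e^{−q₂T}·N(d₂) = 155.019360 − 90.303629 = 64.715731
Key observation: the rate r is irrelevant here: denominating values in XYZ turns the exchange into a ratio option on S₁/S₂, and discounting at r drops out.
Δ₁ = e^{−q₁T}·N(d₁) = 0.751609;  Δ₂ = −e^{−q₂T}·N(d₂) = -0.564433

exchange price = 64.715731
Δ1 = 0.751609
Δ2 = -0.564433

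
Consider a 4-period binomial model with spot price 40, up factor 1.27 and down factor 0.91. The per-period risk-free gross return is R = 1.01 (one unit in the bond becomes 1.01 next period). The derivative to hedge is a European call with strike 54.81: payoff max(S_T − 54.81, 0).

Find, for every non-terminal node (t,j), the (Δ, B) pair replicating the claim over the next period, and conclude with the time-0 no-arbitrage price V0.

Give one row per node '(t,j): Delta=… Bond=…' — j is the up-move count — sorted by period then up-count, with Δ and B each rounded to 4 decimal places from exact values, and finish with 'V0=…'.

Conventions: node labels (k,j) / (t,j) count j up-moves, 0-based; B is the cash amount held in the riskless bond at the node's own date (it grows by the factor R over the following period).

Arbitrage-free pricing uses the up-move probability p* = (R−d)/(u−d) = 0.2778, discounting each step at R = 1.01.
Payoffs at expiry: V(4,0)=0.0000, V(4,1)=0.0000, V(4,2)=0.0000, V(4,3)=19.7511, V(4,4)=49.2479
  t=3,j=0: stock 30.1428 → up 38.2814 (V=0.0000), down 27.4300 (V=0.0000). Price 0.0000; hedge Δ=0.0000, bond B=0.0000.
  t=3,j=1: stock 42.0675 → up 53.4257 (V=0.0000), down 38.2814 (V=0.0000). Price 0.0000; hedge Δ=0.0000, bond B=0.0000.
  t=3,j=2: stock 58.7096 → up 74.5611 (V=19.7511), down 53.4257 (V=0.0000). Price 5.4321; hedge Δ=0.9345, bond B=-49.4322.
  t=3,j=3: stock 81.9353 → up 104.0579 (V=49.2479), down 74.5611 (V=19.7511). Price 27.6680; hedge Δ=1.0000, bond B=-54.2673.
  t=2,j=0: stock 33.1240 → up 42.0675 (V=0.0000), down 30.1428 (V=0.0000). Price 0.0000; hedge Δ=0.0000, bond B=0.0000.
  t=2,j=1: stock 46.2280 → up 58.7096 (V=5.4321), down 42.0675 (V=0.0000). Price 1.4940; hedge Δ=0.3264, bond B=-13.5952.
  t=2,j=2: stock 64.5160 → up 81.9353 (V=27.6680), down 58.7096 (V=5.4321). Price 11.4938; hedge Δ=0.9574, bond B=-50.2725.
  t=1,j=0: stock 36.4000 → up 46.2280 (V=1.4940), down 33.1240 (V=0.0000). Price 0.4109; hedge Δ=0.1140, bond B=-3.7391.
  t=1,j=1: stock 50.8000 → up 64.5160 (V=11.4938), down 46.2280 (V=1.4940). Price 4.2294; hedge Δ=0.5468, bond B=-23.5479.
  t=0,j=0: stock 40.0000 → up 50.8000 (V=4.2294), down 36.4000 (V=0.4109). Price 1.4570; hedge Δ=0.2652, bond B=-9.1500.
As a check, the time-0 holding Δ(0,0)·S0 + B(0,0) comes to 1.4570 — exactly V0.

(0,0): Delta=0.2652 Bond=-9.1500
(1,0): Delta=0.1140 Bond=-3.7391
(1,1): Delta=0.5468 Bond=-23.5479
(2,0): Delta=0.0000 Bond=0.0000
(2,1): Delta=0.3264 Bond=-13.5952
(2,2): Delta=0.9574 Bond=-50.2725
(3,0): Delta=0.0000 Bond=0.0000
(3,1): Delta=0.0000 Bond=0.0000
(3,2): Delta=0.9345 Bond=-49.4322
(3,3): Delta=1.0000 Bond=-54.2673
V0=1.4570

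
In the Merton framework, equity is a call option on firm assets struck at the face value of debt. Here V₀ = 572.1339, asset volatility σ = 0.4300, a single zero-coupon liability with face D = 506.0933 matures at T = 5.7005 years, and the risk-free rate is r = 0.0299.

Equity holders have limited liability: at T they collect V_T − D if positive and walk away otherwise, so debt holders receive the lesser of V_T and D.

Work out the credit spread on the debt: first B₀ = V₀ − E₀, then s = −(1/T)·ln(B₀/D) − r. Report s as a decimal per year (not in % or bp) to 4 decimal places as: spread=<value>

spread=0.0640

Equity is a call on the firm's assets struck at D = 506.0933:
d₁ = [ln(V₀/D) + (r + σ²/2)T] / (σ√T)
   = [ln(572.1339/506.0933) + (0.0299 + 0.5·0.4300²)·5.7005] / (0.4300·√5.7005)
   = [0.122652 + 0.697456] / 1.026656 = 0.798815
d₂ = d₁ − σ√T = 0.798815 − 1.026656 = -0.227841
N(d₁) = 0.787801,  N(d₂) = 0.409885,  e^(−rT) = 0.843290
E₀ = V₀·N(d₁) − D·e^(−rT)·N(d₂)
   = 572.1339·0.787801 − 506.0933·0.843290·0.409885 = 275.795751
B₀ = V₀ − E₀ = 572.1339 − 275.795751 = 296.338149
spread = −(1/T)·ln(B₀/D) − r = −(1/5.7005)·ln(296.338149/506.0933) − 0.0299 = 0.06398998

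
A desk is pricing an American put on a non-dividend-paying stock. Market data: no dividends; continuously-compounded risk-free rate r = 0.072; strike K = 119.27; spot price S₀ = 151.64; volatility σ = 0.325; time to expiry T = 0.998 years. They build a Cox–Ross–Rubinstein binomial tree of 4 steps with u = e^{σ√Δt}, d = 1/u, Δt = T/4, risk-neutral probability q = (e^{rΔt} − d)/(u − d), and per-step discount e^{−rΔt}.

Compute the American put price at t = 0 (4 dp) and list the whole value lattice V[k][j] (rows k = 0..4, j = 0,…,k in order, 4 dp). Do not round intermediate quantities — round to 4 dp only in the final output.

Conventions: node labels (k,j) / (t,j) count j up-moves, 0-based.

price = 4.4048
tree:
4.4048
8.1386 1.0448
14.7578 2.1936 0.0000
26.0934 4.6058 0.0000 0.0000
40.0555 9.6703 0.0000 0.0000 0.0000

Δt=0.24950, u=1.17626, d=0.85015, q=0.51509, disc=e^(-rΔt)=0.98220
k=4 terminal: V=max(K-S,0) → 40.0555 9.6703 0.0000 0.0000 0.0000
k=3: j=0 S=93.1766 intr=26.0934 cont=23.9699 V=26.0934[EX]; j=1 S=128.9174 intr=0.0000 cont=4.6058 V=4.6058[hold]; j=2 S=178.3676 intr=0.0000 cont=0.0000 V=0.0000[hold]; j=3 S=246.7860 intr=0.0000 cont=0.0000 V=0.0000[hold]
k=2: j=0 S=109.5997 intr=9.6703 cont=14.7578 V=14.7578[hold]; j=1 S=151.6400 intr=0.0000 cont=2.1936 V=2.1936[hold]; j=2 S=209.8062 intr=0.0000 cont=0.0000 V=0.0000[hold]
k=1: j=0 S=128.9174 intr=0.0000 cont=8.1386 V=8.1386[hold]; j=1 S=178.3676 intr=0.0000 cont=1.0448 V=1.0448[hold]
k=0: j=0 S=151.6400 intr=0.0000 cont=4.4048 V=4.4048[hold]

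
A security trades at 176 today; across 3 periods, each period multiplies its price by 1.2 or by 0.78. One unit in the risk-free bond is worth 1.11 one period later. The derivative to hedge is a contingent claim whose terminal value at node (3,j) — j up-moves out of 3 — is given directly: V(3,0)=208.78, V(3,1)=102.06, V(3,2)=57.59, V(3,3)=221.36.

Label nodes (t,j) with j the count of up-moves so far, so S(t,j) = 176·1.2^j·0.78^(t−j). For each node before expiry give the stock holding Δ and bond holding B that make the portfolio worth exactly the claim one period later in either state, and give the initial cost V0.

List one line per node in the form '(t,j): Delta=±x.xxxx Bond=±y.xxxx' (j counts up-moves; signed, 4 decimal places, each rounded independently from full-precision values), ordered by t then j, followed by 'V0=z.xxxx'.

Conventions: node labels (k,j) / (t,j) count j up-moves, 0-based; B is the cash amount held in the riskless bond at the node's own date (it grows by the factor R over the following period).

(0,0): Delta=0.8919 Bond=-52.1667
(1,0): Delta=-0.9033 Bond=188.5307
(1,1): Delta=1.2101 Bond=-125.1148
(2,0): Delta=-2.3730 Bond=366.6435
(2,1): Delta=-0.6427 Bond=166.3488
(2,2): Delta=1.5385 Bond=-222.1210
V0=104.8009

No-arbitrage ⇒ martingale measure with p* = (R−d)/(u−d) = 0.7857.
At maturity the claim pays: V(3,0)=208.7800, V(3,1)=102.0600, V(3,2)=57.5900, V(3,3)=221.3600
  t=2,j=0: stock 107.0784 → up 128.4941 (V=102.0600), down 83.5212 (V=208.7800). Price 112.5483; hedge Δ=-2.3730, bond B=366.6435.
  t=2,j=1: stock 164.7360 → up 197.6832 (V=57.5900), down 128.4941 (V=102.0600). Price 60.4678; hedge Δ=-0.6427, bond B=166.3488.
  t=2,j=2: stock 253.4400 → up 304.1280 (V=221.3600), down 197.6832 (V=57.5900). Price 167.8076; hedge Δ=1.5385, bond B=-222.1210.
  t=1,j=0: stock 137.2800 → up 164.7360 (V=60.4678), down 107.0784 (V=112.5483). Price 64.5297; hedge Δ=-0.9033, bond B=188.5307.
  t=1,j=1: stock 211.2000 → up 253.4400 (V=167.8076), down 164.7360 (V=60.4678). Price 130.4560; hedge Δ=1.2101, bond B=-125.1148.
  t=0,j=0: stock 176.0000 → up 211.2000 (V=130.4560), down 137.2800 (V=64.5297). Price 104.8009; hedge Δ=0.8919, bond B=-52.1667.
Verification: the root portfolio costs Δ(0,0)·S0 + B(0,0) = 104.8009, matching V0.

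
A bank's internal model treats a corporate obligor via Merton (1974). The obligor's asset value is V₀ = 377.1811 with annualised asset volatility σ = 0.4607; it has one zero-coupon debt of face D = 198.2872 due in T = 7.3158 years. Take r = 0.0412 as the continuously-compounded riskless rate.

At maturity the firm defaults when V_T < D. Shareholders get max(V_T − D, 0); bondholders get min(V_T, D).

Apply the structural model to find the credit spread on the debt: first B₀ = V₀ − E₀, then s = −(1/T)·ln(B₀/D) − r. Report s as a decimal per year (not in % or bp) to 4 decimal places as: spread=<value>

Equity is a call on the firm's assets struck at D = 198.2872:
d₁ = [ln(V₀/D) + (r + σ²/2)T] / (σ√T)
   = [ln(377.1811/198.2872) + (0.0412 + 0.5·0.4607²)·7.3158] / (0.4607·√7.3158)
   = [0.643009 + 1.077780] / 1.246089 = 1.380952
d₂ = d₁ − σ√T = 1.380952 − 1.246089 = 0.134863
N(d₁) = 0.916353,  N(d₂) = 0.553640,  e^(−rT) = 0.739774
E₀ = V₀·N(d₁) − D·e^(−rT)·N(d₂)
   = 377.1811·0.916353 − 198.2872·0.739774·0.553640 = 264.418957
B₀ = V₀ − E₀ = 377.1811 − 264.418957 = 112.762143
spread = −(1/T)·ln(B₀/D) − r = −(1/7.3158)·ln(112.762143/198.2872) − 0.0412 = 0.03595299

spread=0.0360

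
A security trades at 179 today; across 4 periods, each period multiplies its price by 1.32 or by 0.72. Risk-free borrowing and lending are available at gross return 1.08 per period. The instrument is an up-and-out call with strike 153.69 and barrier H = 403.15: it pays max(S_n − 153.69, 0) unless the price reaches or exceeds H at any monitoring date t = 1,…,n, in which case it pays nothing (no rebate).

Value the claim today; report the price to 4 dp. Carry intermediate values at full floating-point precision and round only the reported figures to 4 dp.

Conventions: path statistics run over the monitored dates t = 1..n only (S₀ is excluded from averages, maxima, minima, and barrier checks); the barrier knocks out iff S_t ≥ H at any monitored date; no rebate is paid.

price = 29.2234

Set p* = 0.6000 (from d < R < u); the path-dependent value is the discounted p*-expectation over all price paths.
Enumerate all 2^4 = 16 price paths (U = up ×1.32, D = down ×0.72); each path with k up-moves has probability p*^k·(1−p*)^(4−k).
DDDD: M=128.8800, payoff=0.0000, prob=0.025600
UDDD: M=236.2800, payoff=0.0000, prob=0.038400
DUDD: M=170.1216, payoff=0.0000, prob=0.038400
UUDD: M=311.8896, payoff=7.9936, prob=0.057600
DDUD: M=128.8800, payoff=0.0000, prob=0.038400
UDUD: M=236.2800, payoff=7.9936, prob=0.057600
DUUD: M=224.5605, payoff=7.9936, prob=0.057600
UUUD: M=411.6943, payoff=0.0000, prob=0.086400
DDDU: M=128.8800, payoff=0.0000, prob=0.038400
UDDU: M=236.2800, payoff=7.9936, prob=0.057600
DUDU: M=170.1216, payoff=7.9936, prob=0.057600
UUDU: M=311.8896, payoff=142.7299, prob=0.086400
DDUU: M=161.6836, payoff=7.9936, prob=0.057600
UDUU: M=296.4199, payoff=142.7299, prob=0.086400
DUUU: M=296.4199, payoff=142.7299, prob=0.086400
UUUU: M=543.4364, payoff=0.0000, prob=0.129600
Price = Σ prob·payoff / R^4 = 39.758161 / 1.360489 = 29.2234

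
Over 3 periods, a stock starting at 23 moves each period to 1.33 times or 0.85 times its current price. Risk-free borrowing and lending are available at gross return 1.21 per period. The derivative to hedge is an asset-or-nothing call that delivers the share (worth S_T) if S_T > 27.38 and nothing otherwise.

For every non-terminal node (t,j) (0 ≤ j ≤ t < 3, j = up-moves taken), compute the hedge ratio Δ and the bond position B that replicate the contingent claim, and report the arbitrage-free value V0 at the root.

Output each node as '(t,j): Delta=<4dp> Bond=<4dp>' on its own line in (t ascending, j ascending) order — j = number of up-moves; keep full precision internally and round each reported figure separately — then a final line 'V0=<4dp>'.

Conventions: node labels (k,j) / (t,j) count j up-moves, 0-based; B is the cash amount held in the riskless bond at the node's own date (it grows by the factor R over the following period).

No-arbitrage ⇒ martingale measure with p* = (R−d)/(u−d) = 0.7500.
Terminal payoffs: V(3,0)=0.0000, V(3,1)=0.0000, V(3,2)=34.5820, V(3,3)=54.1107
Node (2,0) S=16.6175: V=(p*·0.0000+(1−p*)·0.0000)/1.21=0.0000; Δ=(0.0000−0.0000)/(22.1013−14.1249)=0.0000; B=V−Δ·S=0.0000
Node (2,1) S=26.0015: V=(p*·34.5820+(1−p*)·0.0000)/1.21=21.4351; Δ=(34.5820−0.0000)/(34.5820−22.1013)=2.7708; B=V−Δ·S=-50.6107
Node (2,2) S=40.6847: V=(p*·54.1107+(1−p*)·34.5820)/1.21=40.6847; Δ=(54.1107−34.5820)/(54.1107−34.5820)=1.0000; B=V−Δ·S=0.0000
Node (1,0) S=19.5500: V=(p*·21.4351+(1−p*)·0.0000)/1.21=13.2862; Δ=(21.4351−0.0000)/(26.0015−16.6175)=2.2842; B=V−Δ·S=-31.3703
Node (1,1) S=30.5900: V=(p*·40.6847+(1−p*)·21.4351)/1.21=29.6465; Δ=(40.6847−21.4351)/(40.6847−26.0015)=1.3110; B=V−Δ·S=-10.4568
Node (0,0) S=23.0000: V=(p*·29.6465+(1−p*)·13.2862)/1.21=21.1210; Δ=(29.6465−13.2862)/(30.5900−19.5500)=1.4819; B=V−Δ·S=-12.9629
Verification: the root portfolio costs Δ(0,0)·S0 + B(0,0) = 21.1210, matching V0.

(0,0): Delta=1.4819 Bond=-12.9629
(1,0): Delta=2.2842 Bond=-31.3703
(1,1): Delta=1.3110 Bond=-10.4568
(2,0): Delta=0.0000 Bond=0.0000
(2,1): Delta=2.7708 Bond=-50.6107
(2,2): Delta=1.0000 Bond=0.0000
V0=21.1210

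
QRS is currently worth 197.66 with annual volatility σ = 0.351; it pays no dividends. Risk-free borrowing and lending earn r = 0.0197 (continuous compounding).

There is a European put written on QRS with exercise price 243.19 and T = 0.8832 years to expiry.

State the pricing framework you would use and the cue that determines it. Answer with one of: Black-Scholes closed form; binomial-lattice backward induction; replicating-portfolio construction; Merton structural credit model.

framework: Black-Scholes closed form

Key observation: a European claim on QRS (strike 243.19) — a lognormal (GBM) underlying with constant rate and volatility — has an exact closed-form value; no lattice or capital structure is involved.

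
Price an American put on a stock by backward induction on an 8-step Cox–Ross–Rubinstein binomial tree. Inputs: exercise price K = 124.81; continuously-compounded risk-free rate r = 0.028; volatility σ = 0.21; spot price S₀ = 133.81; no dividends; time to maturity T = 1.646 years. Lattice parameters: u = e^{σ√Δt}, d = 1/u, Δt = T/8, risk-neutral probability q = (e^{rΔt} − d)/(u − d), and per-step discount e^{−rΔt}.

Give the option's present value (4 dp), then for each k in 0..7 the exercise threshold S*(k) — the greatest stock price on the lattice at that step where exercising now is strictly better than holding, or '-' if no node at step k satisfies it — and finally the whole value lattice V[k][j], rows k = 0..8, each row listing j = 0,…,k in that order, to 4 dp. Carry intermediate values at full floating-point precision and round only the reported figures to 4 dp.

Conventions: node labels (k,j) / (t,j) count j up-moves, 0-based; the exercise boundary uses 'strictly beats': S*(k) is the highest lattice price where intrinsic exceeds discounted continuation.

price = 8.0671
boundary = - - - - 91.4141 100.5500 91.4141 100.5500
tree:
8.0671
12.0982 4.2314
17.6046 6.8708 1.7078
24.7363 10.8563 3.0657 0.4042
33.3959 16.5806 5.4024 0.8238 0.0000
41.7017 24.2600 9.2870 1.6789 0.0000 0.0000
49.2529 33.3959 15.4154 3.4216 0.0000 0.0000 0.0000
56.1179 41.7017 24.2600 6.9731 0.0000 0.0000 0.0000 0.0000
62.3592 49.2529 33.3959 14.2111 0.0000 0.0000 0.0000 0.0000 0.0000

Δt=0.20575  u=1.09994  d=0.90914  q=0.50649  discount=0.99426
step 8 (expiry): payoffs max(K−S,0) = 62.3592 49.2529 33.3959 14.2111 0.0000 0.0000 0.0000 0.0000 0.0000
step 7: (k=7,j=0): S=68.6921, K−S=56.1179, hold=55.4010 ⇒ V=56.1179 exercise | (k=7,j=1): S=83.1083, K−S=41.7017, hold=40.9848 ⇒ V=41.7017 exercise | (k=7,j=2): S=100.5500, K−S=24.2600, hold=23.5431 ⇒ V=24.2600 exercise | (k=7,j=3): S=121.6521, K−S=3.1579, hold=6.9731 ⇒ V=6.9731 continue | (k=7,j=4): S=147.1829, K−S=0.0000, hold=0.0000 ⇒ V=0.0000 continue | (k=7,j=5): S=178.0718, K−S=0.0000, hold=0.0000 ⇒ V=0.0000 continue | (k=7,j=6): S=215.4432, K−S=0.0000, hold=0.0000 ⇒ V=0.0000 continue | (k=7,j=7): S=260.6577, K−S=0.0000, hold=0.0000 ⇒ V=0.0000 continue  boundary S*=100.5500
step 6: (k=6,j=0): S=75.5571, K−S=49.2529, hold=48.5359 ⇒ V=49.2529 exercise | (k=6,j=1): S=91.4141, K−S=33.3959, hold=32.6789 ⇒ V=33.3959 exercise | (k=6,j=2): S=110.5989, K−S=14.2111, hold=15.4154 ⇒ V=15.4154 continue | (k=6,j=3): S=133.8100, K−S=0.0000, hold=3.4216 ⇒ V=3.4216 continue | (k=6,j=4): S=161.8923, K−S=0.0000, hold=0.0000 ⇒ V=0.0000 continue | (k=6,j=5): S=195.8682, K−S=0.0000, hold=0.0000 ⇒ V=0.0000 continue | (k=6,j=6): S=236.9746, K−S=0.0000, hold=0.0000 ⇒ V=0.0000 continue  boundary S*=91.4141
step 5: (k=5,j=0): S=83.1083, K−S=41.7017, hold=40.9848 ⇒ V=41.7017 exercise | (k=5,j=1): S=100.5500, K−S=24.2600, hold=24.1495 ⇒ V=24.2600 exercise | (k=5,j=2): S=121.6521, K−S=3.1579, hold=9.2870 ⇒ V=9.2870 continue | (k=5,j=3): S=147.1829, K−S=0.0000, hold=1.6789 ⇒ V=1.6789 continue | (k=5,j=4): S=178.0718, K−S=0.0000, hold=0.0000 ⇒ V=0.0000 continue | (k=5,j=5): S=215.4432, K−S=0.0000, hold=0.0000 ⇒ V=0.0000 continue  boundary S*=100.5500
step 4: (k=4,j=0): S=91.4141, K−S=33.3959, hold=32.6789 ⇒ V=33.3959 exercise | (k=4,j=1): S=110.5989, K−S=14.2111, hold=16.5806 ⇒ V=16.5806 continue | (k=4,j=2): S=133.8100, K−S=0.0000, hold=5.4024 ⇒ V=5.4024 continue | (k=4,j=3): S=161.8923, K−S=0.0000, hold=0.8238 ⇒ V=0.8238 continue | (k=4,j=4): S=195.8682, K−S=0.0000, hold=0.0000 ⇒ V=0.0000 continue  boundary S*=91.4141
step 3: (k=3,j=0): S=100.5500, K−S=24.2600, hold=24.7363 ⇒ V=24.7363 continue | (k=3,j=1): S=121.6521, K−S=3.1579, hold=10.8563 ⇒ V=10.8563 continue | (k=3,j=2): S=147.1829, K−S=0.0000, hold=3.0657 ⇒ V=3.0657 continue | (k=3,j=3): S=178.0718, K−S=0.0000, hold=0.4042 ⇒ V=0.4042 continue  boundary S*=-
step 2: (k=2,j=0): S=110.5989, K−S=14.2111, hold=17.6046 ⇒ V=17.6046 continue | (k=2,j=1): S=133.8100, K−S=0.0000, hold=6.8708 ⇒ V=6.8708 continue | (k=2,j=2): S=161.8923, K−S=0.0000, hold=1.7078 ⇒ V=1.7078 continue  boundary S*=-
step 1: (k=1,j=0): S=121.6521, K−S=3.1579, hold=12.0982 ⇒ V=12.0982 continue | (k=1,j=1): S=147.1829, K−S=0.0000, hold=4.2314 ⇒ V=4.2314 continue  boundary S*=-
step 0: (k=0,j=0): S=133.8100, K−S=0.0000, hold=8.0671 ⇒ V=8.0671 continue  boundary S*=-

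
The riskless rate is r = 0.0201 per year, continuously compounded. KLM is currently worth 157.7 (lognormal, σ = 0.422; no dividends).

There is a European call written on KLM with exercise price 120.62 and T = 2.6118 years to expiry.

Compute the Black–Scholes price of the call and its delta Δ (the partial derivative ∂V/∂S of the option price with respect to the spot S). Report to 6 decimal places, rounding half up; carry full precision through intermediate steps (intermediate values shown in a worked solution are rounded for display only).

price = 61.691245
Δ = 0.791320

σ√T = 0.422·√2.6118 = 0.681997
d₁ = (ln(S/K) + (r+σ²/2)T) / (σ√T) = (ln(157.7/120.62) + (0.0201+0.422²/2)·2.6118) / 0.681997 = (0.268049 + 0.285057) / 0.681997 = 0.811010
d₂ = d₁ − σ√T = 0.811010 − 0.681997 = 0.129013
e^{−rT} = 0.948857
N(d₁) = 0.791320,  N(d₂) = 0.551326
Call price V = S·N(d₁) − K·e^{−rT}·N(d₂) = 124.791179 − 63.099934 = 61.691245
Δ = N(d₁) = 0.791320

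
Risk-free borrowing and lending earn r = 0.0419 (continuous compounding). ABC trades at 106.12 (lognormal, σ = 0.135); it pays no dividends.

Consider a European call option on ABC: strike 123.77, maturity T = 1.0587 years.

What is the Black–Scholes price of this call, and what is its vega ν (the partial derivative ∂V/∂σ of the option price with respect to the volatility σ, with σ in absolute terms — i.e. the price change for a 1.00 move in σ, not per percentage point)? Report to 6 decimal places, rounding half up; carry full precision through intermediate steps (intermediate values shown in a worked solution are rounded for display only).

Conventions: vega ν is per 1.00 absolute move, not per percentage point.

price = 1.907958
ν = 33.643011

σ√T = 0.135·√1.0587 = 0.138906
d₁ = (ln(S/K) + (r+σ²/2)T) / (σ√T) = (ln(106.12/123.77) + (0.0419+0.135²/2)·1.0587) / 0.138906 = (-0.153854 + 0.054007) / 0.138906 = -0.718815
d₂ = d₁ − σ√T = -0.718815 − 0.138906 = -0.857721
e^{−rT} = 0.956610
N(d₁) = 0.236127,  N(d₂) = 0.195523
Call price V = S·N(d₁) − K·e^{−rT}·N(d₂) = 25.057845 − 23.149887 = 1.907958
φ(d₁) = (1/√(2π))·e^{−d₁²/2} = 0.308114
ν = S·φ(d₁)·√T = 33.643011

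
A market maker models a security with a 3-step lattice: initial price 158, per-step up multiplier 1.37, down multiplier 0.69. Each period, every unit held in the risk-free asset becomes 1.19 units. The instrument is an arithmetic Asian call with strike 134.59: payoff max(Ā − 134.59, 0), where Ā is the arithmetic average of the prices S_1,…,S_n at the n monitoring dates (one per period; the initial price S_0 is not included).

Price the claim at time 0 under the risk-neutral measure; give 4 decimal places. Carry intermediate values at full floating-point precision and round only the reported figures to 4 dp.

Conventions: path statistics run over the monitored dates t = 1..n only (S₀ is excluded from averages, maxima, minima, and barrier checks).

Set p* = 0.7353 (from d < R < u); the path-dependent value is the discounted p*-expectation over all price paths.
Enumerate all 2^3 = 8 price paths (U = up ×1.37, D = down ×0.69); each path with k up-moves has probability p*^k·(1−p*)^(3−k).
DDD: Ā=78.7161, payoff=0.0000, prob=0.018548
UDD: Ā=156.2913, payoff=21.7013, prob=0.051521
DUD: Ā=120.4780, payoff=0.0000, prob=0.051521
UUD: Ā=239.2099, payoff=104.6199, prob=0.143115
DDU: Ā=95.7668, payoff=0.0000, prob=0.051521
UDU: Ā=190.1457, payoff=55.5557, prob=0.143115
DUU: Ā=154.3323, payoff=19.7423, prob=0.143115
UUU: Ā=306.4280, payoff=171.8380, prob=0.397542
Price = Σ prob·payoff / R^3 = 95.179941 / 1.685159 = 56.4813

price = 56.4813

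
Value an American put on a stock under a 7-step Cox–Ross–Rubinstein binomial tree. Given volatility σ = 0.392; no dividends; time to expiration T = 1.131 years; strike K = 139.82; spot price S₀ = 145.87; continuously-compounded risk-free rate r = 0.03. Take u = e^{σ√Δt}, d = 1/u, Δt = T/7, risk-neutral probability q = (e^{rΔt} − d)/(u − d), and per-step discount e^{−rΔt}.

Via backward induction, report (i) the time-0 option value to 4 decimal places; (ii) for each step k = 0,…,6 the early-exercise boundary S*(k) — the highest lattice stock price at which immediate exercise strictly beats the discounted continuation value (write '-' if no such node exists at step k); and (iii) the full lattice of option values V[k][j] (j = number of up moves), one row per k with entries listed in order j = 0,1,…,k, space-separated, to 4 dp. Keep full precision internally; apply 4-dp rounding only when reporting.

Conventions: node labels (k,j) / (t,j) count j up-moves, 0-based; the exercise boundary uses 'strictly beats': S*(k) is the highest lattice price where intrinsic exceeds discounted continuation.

Δt=0.16157  u=1.17066  d=0.85422  q=0.47604  discount=0.99516
step 7 (expiry): payoffs max(K−S,0) = 91.4084 73.4745 48.8971 15.2151 0.0000 0.0000 0.0000 0.0000
step 6: (k=6,j=0): S=56.6735, K−S=83.1465, hold=82.4704 ⇒ V=83.1465 exercise | (k=6,j=1): S=77.6680, K−S=62.1520, hold=61.4759 ⇒ V=62.1520 exercise | (k=6,j=2): S=106.4398, K−S=33.3802, hold=32.7041 ⇒ V=33.3802 exercise | (k=6,j=3): S=145.8700, K−S=0.0000, hold=7.9335 ⇒ V=7.9335 continue | (k=6,j=4): S=199.9070, K−S=0.0000, hold=0.0000 ⇒ V=0.0000 continue | (k=6,j=5): S=273.9617, K−S=0.0000, hold=0.0000 ⇒ V=0.0000 continue | (k=6,j=6): S=375.4497, K−S=0.0000, hold=0.0000 ⇒ V=0.0000 continue  boundary S*=106.4398
step 5: (k=5,j=0): S=66.3455, K−S=73.4745, hold=72.7985 ⇒ V=73.4745 exercise | (k=5,j=1): S=90.9229, K−S=48.8971, hold=48.2211 ⇒ V=48.8971 exercise | (k=5,j=2): S=124.6049, K−S=15.2151, hold=21.1636 ⇒ V=21.1636 continue | (k=5,j=3): S=170.7642, K−S=0.0000, hold=4.1367 ⇒ V=4.1367 continue | (k=5,j=4): S=234.0232, K−S=0.0000, hold=0.0000 ⇒ V=0.0000 continue | (k=5,j=5): S=320.7161, K−S=0.0000, hold=0.0000 ⇒ V=0.0000 continue  boundary S*=90.9229
step 4: (k=4,j=0): S=77.6680, K−S=62.1520, hold=61.4759 ⇒ V=62.1520 exercise | (k=4,j=1): S=106.4398, K−S=33.3802, hold=35.5222 ⇒ V=35.5222 continue | (k=4,j=2): S=145.8700, K−S=0.0000, hold=12.9949 ⇒ V=12.9949 continue | (k=4,j=3): S=199.9070, K−S=0.0000, hold=2.1570 ⇒ V=2.1570 continue | (k=4,j=4): S=273.9617, K−S=0.0000, hold=0.0000 ⇒ V=0.0000 continue  boundary S*=77.6680
step 3: (k=3,j=0): S=90.9229, K−S=48.8971, hold=49.2358 ⇒ V=49.2358 continue | (k=3,j=1): S=124.6049, K−S=15.2151, hold=24.6783 ⇒ V=24.6783 continue | (k=3,j=2): S=170.7642, K−S=0.0000, hold=7.7977 ⇒ V=7.7977 continue | (k=3,j=3): S=234.0232, K−S=0.0000, hold=1.1247 ⇒ V=1.1247 continue  boundary S*=-
step 2: (k=2,j=0): S=106.4398, K−S=33.3802, hold=37.3638 ⇒ V=37.3638 continue | (k=2,j=1): S=145.8700, K−S=0.0000, hold=16.5619 ⇒ V=16.5619 continue | (k=2,j=2): S=199.9070, K−S=0.0000, hold=4.5987 ⇒ V=4.5987 continue  boundary S*=-
step 1: (k=1,j=0): S=124.6049, K−S=15.2151, hold=27.3284 ⇒ V=27.3284 continue | (k=1,j=1): S=170.7642, K−S=0.0000, hold=10.8143 ⇒ V=10.8143 continue  boundary S*=-
step 0: (k=0,j=0): S=145.8700, K−S=0.0000, hold=19.3728 ⇒ V=19.3728 continue  boundary S*=-

price = 19.3728
boundary = - - - - 77.6680 90.9229 106.4398
tree:
19.3728
27.3284 10.8143
37.3638 16.5619 4.5987
49.2358 24.6783 7.7977 1.1247
62.1520 35.5222 12.9949 2.1570 0.0000
73.4745 48.8971 21.1636 4.1367 0.0000 0.0000
83.1465 62.1520 33.3802 7.9335 0.0000 0.0000 0.0000
91.4084 73.4745 48.8971 15.2151 0.0000 0.0000 0.0000 0.0000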